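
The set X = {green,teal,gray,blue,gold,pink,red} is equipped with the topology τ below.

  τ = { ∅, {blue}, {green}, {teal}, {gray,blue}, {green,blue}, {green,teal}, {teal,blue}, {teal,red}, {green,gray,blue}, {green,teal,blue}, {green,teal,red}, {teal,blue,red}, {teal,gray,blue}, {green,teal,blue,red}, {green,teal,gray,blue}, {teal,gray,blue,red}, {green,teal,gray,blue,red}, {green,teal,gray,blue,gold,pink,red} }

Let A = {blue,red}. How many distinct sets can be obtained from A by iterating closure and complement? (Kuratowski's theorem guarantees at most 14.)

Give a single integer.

complement {green,teal,gray,gold,pink}; its interior {green,teal}; cl(A) = X∖{green,teal} = {gray,blue,gold,pink,red}
With k = closure, c = complement:
  1. A     = {blue,red}
  2. kA    = {gray,blue,gold,pink,red}
  3. cA    = {green,teal,gray,gold,pink}
  4. ckA   = {green,teal}
  5. kcA   = {green,teal,gray,gold,pink,red}
  6. kckA  = {green,teal,gold,pink,red}
  7. ckcA  = {blue}
  8. ckckA = {gray,blue}
  9. kckcA = {gray,blue,gold,pink}
  10. ckckcA = {green,teal,red}
k, c of each give nothing new

10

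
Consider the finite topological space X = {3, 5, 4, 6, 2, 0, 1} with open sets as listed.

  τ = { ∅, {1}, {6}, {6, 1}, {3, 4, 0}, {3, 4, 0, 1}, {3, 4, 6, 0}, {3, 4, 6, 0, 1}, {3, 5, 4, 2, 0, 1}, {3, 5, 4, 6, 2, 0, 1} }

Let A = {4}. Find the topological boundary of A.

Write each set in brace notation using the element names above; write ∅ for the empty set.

{3, 5, 4, 2, 0}

interior: largest open inside A is ∅ (from ∅)
cl via duality: int({3, 5, 6, 2, 0, 1}) = {6, 1}, so X∖{6, 1} = {3, 5, 4, 2, 0}
cl∖int = {3, 5, 4, 2, 0}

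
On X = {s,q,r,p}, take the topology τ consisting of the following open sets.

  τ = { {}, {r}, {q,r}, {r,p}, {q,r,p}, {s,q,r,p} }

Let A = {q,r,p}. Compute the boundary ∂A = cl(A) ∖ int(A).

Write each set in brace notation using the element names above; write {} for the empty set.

opens ⊆ A: {}, {r}, {r,p}, {q,r}, {q,r,p}; union → int = {q,r,p}
complement {s}; its interior {}; cl(A) = X∖{} = {s,q,r,p}
boundary = {s,q,r,p} ∖ {q,r,p} = {s}

{s}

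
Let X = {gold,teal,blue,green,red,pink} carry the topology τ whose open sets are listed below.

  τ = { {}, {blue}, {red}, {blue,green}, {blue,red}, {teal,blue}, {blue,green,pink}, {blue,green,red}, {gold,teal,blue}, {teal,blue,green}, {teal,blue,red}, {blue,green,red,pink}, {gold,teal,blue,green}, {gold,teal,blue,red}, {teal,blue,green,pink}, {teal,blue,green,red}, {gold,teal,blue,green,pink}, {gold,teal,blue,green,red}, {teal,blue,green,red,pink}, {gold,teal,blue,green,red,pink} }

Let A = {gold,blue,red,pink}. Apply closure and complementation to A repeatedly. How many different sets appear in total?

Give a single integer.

closure: X∖int(X∖A) = X∖{} = {gold,teal,blue,green,red,pink}
Let k=closure and c=complement:
  1. A     = {gold,blue,red,pink}
  2. kA    = {gold,teal,blue,green,red,pink}
  3. cA    = {teal,green}
  4. ckA   = {}
  5. kcA   = {gold,teal,green,pink}
  6. ckcA  = {blue,red}
— saturated at 6

6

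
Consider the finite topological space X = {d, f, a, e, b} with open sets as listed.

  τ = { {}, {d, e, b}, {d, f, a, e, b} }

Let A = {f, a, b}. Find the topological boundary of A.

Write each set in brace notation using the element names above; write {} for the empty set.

opens ⊆ A: {}; union → int = {}
complement {d, e}; its interior {}; cl(A) = X∖{} = {d, f, a, e, b}
boundary = {d, f, a, e, b} ∖ {} = {d, f, a, e, b}

{d, f, a, e, b}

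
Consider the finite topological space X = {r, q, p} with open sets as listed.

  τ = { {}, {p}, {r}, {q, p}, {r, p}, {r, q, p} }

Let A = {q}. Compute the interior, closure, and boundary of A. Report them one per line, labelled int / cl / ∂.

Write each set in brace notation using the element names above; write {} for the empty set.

opens ⊆ A: {}; union → int = {}
complement {r, p}; its interior {r, p}; cl(A) = X∖{r, p} = {q}
boundary = {q} ∖ {} = {q}

int(A) = {}
cl(A)  = {q}
∂A     = {q}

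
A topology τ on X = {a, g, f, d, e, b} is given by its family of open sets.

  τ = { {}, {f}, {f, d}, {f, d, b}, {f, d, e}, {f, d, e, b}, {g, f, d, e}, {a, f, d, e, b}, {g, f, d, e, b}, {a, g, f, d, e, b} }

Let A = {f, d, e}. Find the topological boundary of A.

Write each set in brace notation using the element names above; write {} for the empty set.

{a, g, b}

open subsets of A: {}, {f}, {f, d}, {f, d, e}; so int(A) = {f, d, e}
closure: X∖int(X∖A) = X∖{} = {a, g, f, d, e, b}
∂A = {a, g, f, d, e, b} minus {f, d, e} = {a, g, b}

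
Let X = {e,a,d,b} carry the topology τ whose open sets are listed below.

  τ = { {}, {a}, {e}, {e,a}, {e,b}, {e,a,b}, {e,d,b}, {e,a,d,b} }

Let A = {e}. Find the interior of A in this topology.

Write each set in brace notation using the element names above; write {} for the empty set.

interior: largest open inside A is {e} (from {}, {e})

{e}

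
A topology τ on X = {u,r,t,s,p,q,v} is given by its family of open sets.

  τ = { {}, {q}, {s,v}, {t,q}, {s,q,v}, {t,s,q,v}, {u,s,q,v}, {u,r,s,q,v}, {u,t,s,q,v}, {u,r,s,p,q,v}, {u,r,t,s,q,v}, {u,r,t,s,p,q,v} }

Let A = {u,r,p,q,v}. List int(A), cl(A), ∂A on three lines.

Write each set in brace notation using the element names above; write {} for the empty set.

interior: largest open inside A is {q} (from {}, {q})
cl via duality: int({t,s}) = {}, so X∖{} = {u,r,t,s,p,q,v}
cl∖int = {u,r,t,s,p,v}

int(A) = {q}
cl(A)  = {u,r,t,s,p,q,v}
∂A     = {u,r,t,s,p,v}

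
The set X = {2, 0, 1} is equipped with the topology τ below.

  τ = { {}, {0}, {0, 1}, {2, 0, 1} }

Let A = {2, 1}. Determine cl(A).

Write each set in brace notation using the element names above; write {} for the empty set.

closure: X∖int(X∖A) = X∖{0} = {2, 1}

{2, 1}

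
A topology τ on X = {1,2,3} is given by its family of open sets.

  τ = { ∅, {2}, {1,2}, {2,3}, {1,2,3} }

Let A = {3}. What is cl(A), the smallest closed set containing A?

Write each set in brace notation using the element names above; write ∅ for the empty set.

complement {1,2}; its interior {1,2}; cl(A) = X∖{1,2} = {3}

{3}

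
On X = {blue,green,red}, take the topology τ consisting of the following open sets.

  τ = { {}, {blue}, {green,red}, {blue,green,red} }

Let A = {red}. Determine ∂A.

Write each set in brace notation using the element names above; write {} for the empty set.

{green,red}

interior: largest open inside A is {} (from {})
cl via duality: int({blue,green}) = {blue}, so X∖{blue} = {green,red}
cl∖int = {green,red}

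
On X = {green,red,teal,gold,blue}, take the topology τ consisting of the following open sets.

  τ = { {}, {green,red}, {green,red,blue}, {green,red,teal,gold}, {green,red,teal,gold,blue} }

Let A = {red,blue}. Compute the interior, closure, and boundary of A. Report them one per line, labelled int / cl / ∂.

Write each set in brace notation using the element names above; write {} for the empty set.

int(A) = {}
cl(A)  = {green,red,teal,gold,blue}
∂A     = {green,red,teal,gold,blue}

U open, U⊆A: {}. int(A) = ⋃ = {}
X∖A={green,teal,gold}, int(X∖A)={}, hence cl(A)={green,red,teal,gold,blue}
∂A: remove int from cl → {green,red,teal,gold,blue}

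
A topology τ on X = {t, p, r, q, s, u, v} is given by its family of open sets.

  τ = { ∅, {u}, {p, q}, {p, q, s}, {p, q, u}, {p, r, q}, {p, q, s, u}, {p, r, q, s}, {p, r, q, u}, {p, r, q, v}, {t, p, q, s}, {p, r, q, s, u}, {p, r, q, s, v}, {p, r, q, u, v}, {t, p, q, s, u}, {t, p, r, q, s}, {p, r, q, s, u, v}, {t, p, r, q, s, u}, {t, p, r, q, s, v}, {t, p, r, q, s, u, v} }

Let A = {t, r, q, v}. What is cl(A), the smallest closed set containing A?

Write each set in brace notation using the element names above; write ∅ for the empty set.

{t, p, r, q, s, v}

X∖A={p, s, u}, int(X∖A)={u}, hence cl(A)={t, p, r, q, s, v}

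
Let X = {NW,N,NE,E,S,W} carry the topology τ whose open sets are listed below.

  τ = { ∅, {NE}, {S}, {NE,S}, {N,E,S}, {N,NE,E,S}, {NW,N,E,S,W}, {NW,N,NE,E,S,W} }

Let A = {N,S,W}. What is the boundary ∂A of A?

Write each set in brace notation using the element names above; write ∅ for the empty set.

open subsets of A: ∅, {S}; so int(A) = {S}
closure: X∖int(X∖A) = X∖{NE} = {NW,N,E,S,W}
∂A = {NW,N,E,S,W} minus {S} = {NW,N,E,W}

{NW,N,E,W}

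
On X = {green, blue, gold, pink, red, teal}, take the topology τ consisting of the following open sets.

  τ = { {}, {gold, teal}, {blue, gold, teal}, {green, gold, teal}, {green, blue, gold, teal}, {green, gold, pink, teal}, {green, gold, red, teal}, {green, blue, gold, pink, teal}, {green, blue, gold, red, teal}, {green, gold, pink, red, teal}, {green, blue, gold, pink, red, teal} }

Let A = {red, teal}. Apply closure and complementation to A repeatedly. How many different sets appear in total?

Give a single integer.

X∖A={green, blue, gold, pink}, int(X∖A)={}, hence cl(A)={green, blue, gold, pink, red, teal}
Orbit (k=closure, c=complement):
  1. A     = {red, teal}
  2. kA    = {green, blue, gold, pink, red, teal}
  3. cA    = {green, blue, gold, pink}
  4. ckA   = {}
(closed under both — stop)

4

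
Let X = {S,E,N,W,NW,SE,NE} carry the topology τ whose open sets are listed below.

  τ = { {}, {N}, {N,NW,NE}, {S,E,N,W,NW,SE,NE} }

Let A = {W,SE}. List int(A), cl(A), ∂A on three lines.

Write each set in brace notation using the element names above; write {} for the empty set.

open subsets of A: {}; so int(A) = {}
closure: X∖int(X∖A) = X∖{N,NW,NE} = {S,E,W,SE}
∂A = {S,E,W,SE} minus {} = {S,E,W,SE}

int(A) = {}
cl(A)  = {S,E,W,SE}
∂A     = {S,E,W,SE}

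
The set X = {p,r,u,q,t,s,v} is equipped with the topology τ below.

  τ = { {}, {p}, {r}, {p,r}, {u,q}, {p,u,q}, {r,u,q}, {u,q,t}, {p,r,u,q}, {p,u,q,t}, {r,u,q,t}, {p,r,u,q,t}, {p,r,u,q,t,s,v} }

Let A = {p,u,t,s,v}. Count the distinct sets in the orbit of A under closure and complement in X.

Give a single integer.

cl via duality: int({r,q}) = {r}, so X∖{r} = {p,u,q,t,s,v}
Write k for closure, c for complement:
  1. A     = {p,u,t,s,v}
  2. kA    = {p,u,q,t,s,v}
  3. cA    = {r,q}
  4. ckA   = {r}
  5. kcA   = {r,u,q,t,s,v}
  6. kckA  = {r,s,v}
  7. ckcA  = {p}
  8. ckckA = {p,u,q,t}
  9. kckcA = {p,s,v}
  10. ckckcA = {r,u,q,t}
applying k or c yields no new set

10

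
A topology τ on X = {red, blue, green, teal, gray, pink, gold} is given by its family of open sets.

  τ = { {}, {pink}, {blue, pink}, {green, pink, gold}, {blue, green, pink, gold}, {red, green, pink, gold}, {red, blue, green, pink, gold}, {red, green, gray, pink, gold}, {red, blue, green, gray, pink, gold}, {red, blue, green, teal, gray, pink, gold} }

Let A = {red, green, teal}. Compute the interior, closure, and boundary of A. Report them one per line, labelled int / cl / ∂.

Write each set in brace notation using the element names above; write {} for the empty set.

opens ⊆ A: {}; union → int = {}
complement {blue, gray, pink, gold}; its interior {blue, pink}; cl(A) = X∖{blue, pink} = {red, green, teal, gray, gold}
boundary = {red, green, teal, gray, gold} ∖ {} = {red, green, teal, gray, gold}

int(A) = {}
cl(A)  = {red, green, teal, gray, gold}
∂A     = {red, green, teal, gray, gold}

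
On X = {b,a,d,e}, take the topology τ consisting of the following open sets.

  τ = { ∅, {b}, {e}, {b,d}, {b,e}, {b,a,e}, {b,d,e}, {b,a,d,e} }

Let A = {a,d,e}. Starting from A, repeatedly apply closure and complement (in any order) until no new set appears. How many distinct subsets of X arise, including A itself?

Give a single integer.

cl via duality: int({b}) = {b}, so X∖{b} = {a,d,e}
Write k for closure, c for complement:
  1. A     = {a,d,e}
  2. cA    = {b}
  3. kcA   = {b,a,d}
  4. ckcA  = {e}
  5. kckcA = {a,e}
  6. ckckcA = {b,d}
applying k or c yields no new set

6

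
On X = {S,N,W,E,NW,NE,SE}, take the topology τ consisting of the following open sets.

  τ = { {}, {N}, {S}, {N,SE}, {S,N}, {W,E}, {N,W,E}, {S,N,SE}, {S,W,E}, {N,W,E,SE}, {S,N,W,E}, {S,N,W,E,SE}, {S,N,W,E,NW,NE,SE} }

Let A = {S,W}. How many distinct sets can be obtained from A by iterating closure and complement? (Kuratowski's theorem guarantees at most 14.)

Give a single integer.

10

cl via duality: int({N,E,NW,NE,SE}) = {N,SE}, so X∖{N,SE} = {S,W,E,NW,NE}
Write k for closure, c for complement:
  1. A     = {S,W}
  2. kA    = {S,W,E,NW,NE}
  3. cA    = {N,E,NW,NE,SE}
  4. ckA   = {N,SE}
  5. kcA   = {N,W,E,NW,NE,SE}
  6. kckA  = {N,NW,NE,SE}
  7. ckcA  = {S}
  8. ckckA = {S,W,E}
  9. kckcA = {S,NW,NE}
  10. ckckcA = {N,W,E,SE}
applying k or c yields no new set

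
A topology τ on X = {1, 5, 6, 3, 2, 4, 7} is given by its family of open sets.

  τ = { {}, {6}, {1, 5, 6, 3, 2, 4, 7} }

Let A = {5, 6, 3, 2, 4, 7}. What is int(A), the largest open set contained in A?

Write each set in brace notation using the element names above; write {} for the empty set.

opens ⊆ A: {}, {6}; union → int = {6}

{6}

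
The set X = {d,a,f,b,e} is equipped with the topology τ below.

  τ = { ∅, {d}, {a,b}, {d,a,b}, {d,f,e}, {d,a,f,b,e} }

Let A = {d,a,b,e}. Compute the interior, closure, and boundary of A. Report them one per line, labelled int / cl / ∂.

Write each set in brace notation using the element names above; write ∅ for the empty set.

open subsets of A: ∅, {d}, {a,b}, {d,a,b}; so int(A) = {d,a,b}
closure: X∖int(X∖A) = X∖∅ = {d,a,f,b,e}
∂A = {d,a,f,b,e} minus {d,a,b} = {f,e}

int(A) = {d,a,b}
cl(A)  = {d,a,f,b,e}
∂A     = {f,e}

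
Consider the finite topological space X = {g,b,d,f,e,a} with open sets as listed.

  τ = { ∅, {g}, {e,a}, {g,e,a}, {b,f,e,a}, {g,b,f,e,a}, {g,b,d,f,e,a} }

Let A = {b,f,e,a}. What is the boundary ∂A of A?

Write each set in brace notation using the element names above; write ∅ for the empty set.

{d}

opens ⊆ A: ∅, {e,a}, {b,f,e,a}; union → int = {b,f,e,a}
complement {g,d}; its interior {g}; cl(A) = X∖{g} = {b,d,f,e,a}
boundary = {b,d,f,e,a} ∖ {b,f,e,a} = {d}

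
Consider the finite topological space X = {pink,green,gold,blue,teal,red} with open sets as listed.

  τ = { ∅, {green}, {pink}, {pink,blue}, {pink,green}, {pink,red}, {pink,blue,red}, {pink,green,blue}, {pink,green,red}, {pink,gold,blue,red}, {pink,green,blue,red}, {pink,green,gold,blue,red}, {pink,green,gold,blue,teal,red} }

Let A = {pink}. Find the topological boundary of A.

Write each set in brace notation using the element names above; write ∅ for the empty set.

{gold,blue,teal,red}

opens ⊆ A: ∅, {pink}; union → int = {pink}
complement {green,gold,blue,teal,red}; its interior {green}; cl(A) = X∖{green} = {pink,gold,blue,teal,red}
boundary = {pink,gold,blue,teal,red} ∖ {pink} = {gold,blue,teal,red}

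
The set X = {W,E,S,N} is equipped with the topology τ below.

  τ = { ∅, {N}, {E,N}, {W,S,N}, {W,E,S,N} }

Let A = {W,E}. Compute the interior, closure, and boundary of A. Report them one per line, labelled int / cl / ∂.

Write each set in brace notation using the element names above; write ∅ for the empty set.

U open, U⊆A: ∅. int(A) = ⋃ = ∅
X∖A={S,N}, int(X∖A)={N}, hence cl(A)={W,E,S}
∂A: remove int from cl → {W,E,S}

int(A) = ∅
cl(A)  = {W,E,S}
∂A     = {W,E,S}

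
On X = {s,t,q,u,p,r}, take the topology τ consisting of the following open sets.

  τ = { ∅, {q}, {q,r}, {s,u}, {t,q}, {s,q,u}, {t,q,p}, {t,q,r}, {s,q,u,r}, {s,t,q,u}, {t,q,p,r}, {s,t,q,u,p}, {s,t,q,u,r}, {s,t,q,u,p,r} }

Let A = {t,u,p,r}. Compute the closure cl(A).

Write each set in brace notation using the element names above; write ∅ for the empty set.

complement {s,q}; its interior {q}; cl(A) = X∖{q} = {s,t,u,p,r}

{s,t,u,p,r}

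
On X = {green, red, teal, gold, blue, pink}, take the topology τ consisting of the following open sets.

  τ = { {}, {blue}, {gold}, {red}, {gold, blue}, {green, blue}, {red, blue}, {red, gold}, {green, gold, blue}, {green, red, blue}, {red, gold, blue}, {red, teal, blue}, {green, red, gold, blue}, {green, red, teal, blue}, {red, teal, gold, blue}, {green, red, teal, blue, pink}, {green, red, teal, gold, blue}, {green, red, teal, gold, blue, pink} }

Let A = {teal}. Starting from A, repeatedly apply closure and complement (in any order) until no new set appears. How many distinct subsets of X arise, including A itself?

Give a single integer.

X∖A={green, red, gold, blue, pink}, int(X∖A)={green, red, gold, blue}, hence cl(A)={teal, pink}
Orbit (k=closure, c=complement):
  1. A     = {teal}
  2. kA    = {teal, pink}
  3. cA    = {green, red, gold, blue, pink}
  4. ckA   = {green, red, gold, blue}
  5. kcA   = {green, red, teal, gold, blue, pink}
  6. ckcA  = {}
(closed under both — stop)

6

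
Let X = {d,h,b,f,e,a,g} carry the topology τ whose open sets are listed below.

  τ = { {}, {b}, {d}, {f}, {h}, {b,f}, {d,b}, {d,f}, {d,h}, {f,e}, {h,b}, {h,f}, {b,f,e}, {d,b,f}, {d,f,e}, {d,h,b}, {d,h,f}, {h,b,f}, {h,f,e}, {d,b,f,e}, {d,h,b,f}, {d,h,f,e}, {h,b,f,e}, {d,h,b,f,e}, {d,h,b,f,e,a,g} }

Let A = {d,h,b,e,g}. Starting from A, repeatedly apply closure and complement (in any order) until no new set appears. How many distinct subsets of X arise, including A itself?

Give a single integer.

X∖A={f,a}, int(X∖A)={f}, hence cl(A)={d,h,b,e,a,g}
Orbit (k=closure, c=complement):
  1. A     = {d,h,b,e,g}
  2. kA    = {d,h,b,e,a,g}
  3. cA    = {f,a}
  4. ckA   = {f}
  5. kcA   = {f,e,a,g}
  6. ckcA  = {d,h,b}
  7. kckcA = {d,h,b,a,g}
  8. ckckcA = {f,e}
(closed under both — stop)

8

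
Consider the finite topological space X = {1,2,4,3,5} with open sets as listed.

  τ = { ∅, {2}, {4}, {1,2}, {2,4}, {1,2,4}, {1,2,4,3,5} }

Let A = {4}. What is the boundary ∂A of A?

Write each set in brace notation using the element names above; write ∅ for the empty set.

{3,5}

open subsets of A: ∅, {4}; so int(A) = {4}
closure: X∖int(X∖A) = X∖{1,2} = {4,3,5}
∂A = {4,3,5} minus {4} = {3,5}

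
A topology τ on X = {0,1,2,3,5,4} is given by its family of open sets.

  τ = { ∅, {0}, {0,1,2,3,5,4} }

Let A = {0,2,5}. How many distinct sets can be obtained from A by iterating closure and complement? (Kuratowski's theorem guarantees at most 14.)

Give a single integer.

X∖A={1,3,4}, int(X∖A)=∅, hence cl(A)={0,1,2,3,5,4}
Orbit (k=closure, c=complement):
  1. A     = {0,2,5}
  2. kA    = {0,1,2,3,5,4}
  3. cA    = {1,3,4}
  4. ckA   = ∅
  5. kcA   = {1,2,3,5,4}
  6. ckcA  = {0}
(closed under both — stop)

6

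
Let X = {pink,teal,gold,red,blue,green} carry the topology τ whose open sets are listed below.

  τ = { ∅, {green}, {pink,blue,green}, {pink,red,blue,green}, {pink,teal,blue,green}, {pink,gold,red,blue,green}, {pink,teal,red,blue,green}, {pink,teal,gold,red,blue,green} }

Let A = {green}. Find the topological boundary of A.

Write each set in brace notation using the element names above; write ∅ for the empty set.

{pink,teal,gold,red,blue}

opens ⊆ A: ∅, {green}; union → int = {green}
complement {pink,teal,gold,red,blue}; its interior ∅; cl(A) = X∖∅ = {pink,teal,gold,red,blue,green}
boundary = {pink,teal,gold,red,blue,green} ∖ {green} = {pink,teal,gold,red,blue}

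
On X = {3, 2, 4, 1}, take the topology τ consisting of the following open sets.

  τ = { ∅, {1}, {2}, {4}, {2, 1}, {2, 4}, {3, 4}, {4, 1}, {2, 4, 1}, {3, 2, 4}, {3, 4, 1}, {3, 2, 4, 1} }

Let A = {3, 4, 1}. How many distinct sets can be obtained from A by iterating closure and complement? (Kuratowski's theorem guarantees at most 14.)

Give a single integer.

2

cl via duality: int({2}) = {2}, so X∖{2} = {3, 4, 1}
Write k for closure, c for complement:
  1. A     = {3, 4, 1}
  2. cA    = {2}
applying k or c yields no new set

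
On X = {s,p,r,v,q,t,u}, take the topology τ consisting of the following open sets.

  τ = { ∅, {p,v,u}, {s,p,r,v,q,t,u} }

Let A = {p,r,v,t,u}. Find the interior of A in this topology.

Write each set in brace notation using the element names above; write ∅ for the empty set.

U open, U⊆A: ∅, {p,v,u}. int(A) = ⋃ = {p,v,u}

{p,v,u}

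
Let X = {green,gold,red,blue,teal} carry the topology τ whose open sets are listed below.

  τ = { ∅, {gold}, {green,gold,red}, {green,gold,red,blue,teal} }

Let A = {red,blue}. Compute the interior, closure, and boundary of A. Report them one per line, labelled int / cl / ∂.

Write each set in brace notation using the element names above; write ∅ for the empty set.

U open, U⊆A: ∅. int(A) = ⋃ = ∅
X∖A={green,gold,teal}, int(X∖A)={gold}, hence cl(A)={green,red,blue,teal}
∂A: remove int from cl → {green,red,blue,teal}

int(A) = ∅
cl(A)  = {green,red,blue,teal}
∂A     = {green,red,blue,teal}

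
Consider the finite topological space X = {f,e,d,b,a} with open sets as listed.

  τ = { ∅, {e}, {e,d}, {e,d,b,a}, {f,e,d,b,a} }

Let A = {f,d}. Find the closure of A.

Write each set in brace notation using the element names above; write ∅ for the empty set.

closure: X∖int(X∖A) = X∖{e} = {f,d,b,a}

{f,d,b,a}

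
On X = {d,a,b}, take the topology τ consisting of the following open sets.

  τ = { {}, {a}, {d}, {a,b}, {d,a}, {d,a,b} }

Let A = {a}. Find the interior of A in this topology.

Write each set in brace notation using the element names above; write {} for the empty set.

{a}

U open, U⊆A: {}, {a}. int(A) = ⋃ = {a}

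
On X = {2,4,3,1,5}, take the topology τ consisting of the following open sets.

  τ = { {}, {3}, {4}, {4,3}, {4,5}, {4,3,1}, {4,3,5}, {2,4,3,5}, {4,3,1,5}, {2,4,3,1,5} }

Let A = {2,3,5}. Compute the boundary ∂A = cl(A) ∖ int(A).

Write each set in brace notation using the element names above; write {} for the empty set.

open subsets of A: {}, {3}; so int(A) = {3}
closure: X∖int(X∖A) = X∖{4} = {2,3,1,5}
∂A = {2,3,1,5} minus {3} = {2,1,5}

{2,1,5}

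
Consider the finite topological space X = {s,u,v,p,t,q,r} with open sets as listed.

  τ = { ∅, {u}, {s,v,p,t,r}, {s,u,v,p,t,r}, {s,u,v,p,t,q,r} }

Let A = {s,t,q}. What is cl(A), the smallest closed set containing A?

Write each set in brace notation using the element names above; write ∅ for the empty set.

closure: X∖int(X∖A) = X∖{u} = {s,v,p,t,q,r}

{s,v,p,t,q,r}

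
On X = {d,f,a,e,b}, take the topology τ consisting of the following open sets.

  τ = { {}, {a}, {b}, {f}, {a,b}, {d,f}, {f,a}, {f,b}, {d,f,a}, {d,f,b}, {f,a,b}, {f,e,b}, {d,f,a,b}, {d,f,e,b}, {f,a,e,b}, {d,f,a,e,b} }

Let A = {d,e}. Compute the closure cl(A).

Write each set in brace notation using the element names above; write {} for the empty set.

{d,e}

X∖A={f,a,b}, int(X∖A)={f,a,b}, hence cl(A)={d,e}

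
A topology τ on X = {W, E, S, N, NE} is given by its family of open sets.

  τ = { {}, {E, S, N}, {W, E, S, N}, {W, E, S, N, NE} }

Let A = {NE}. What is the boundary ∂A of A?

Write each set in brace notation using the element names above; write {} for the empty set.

{NE}

open subsets of A: {}; so int(A) = {}
closure: X∖int(X∖A) = X∖{W, E, S, N} = {NE}
∂A = {NE} minus {} = {NE}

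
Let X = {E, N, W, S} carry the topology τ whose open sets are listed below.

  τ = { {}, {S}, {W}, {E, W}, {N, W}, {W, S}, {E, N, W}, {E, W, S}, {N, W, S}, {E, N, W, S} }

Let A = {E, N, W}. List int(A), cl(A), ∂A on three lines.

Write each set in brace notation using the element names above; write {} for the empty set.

int(A) = {E, N, W}
cl(A)  = {E, N, W}
∂A     = {}

interior: largest open inside A is {E, N, W} (from {}, {W}, {N, W}, {E, W}, {E, N, W})
cl via duality: int({S}) = {S}, so X∖{S} = {E, N, W}
cl∖int = {}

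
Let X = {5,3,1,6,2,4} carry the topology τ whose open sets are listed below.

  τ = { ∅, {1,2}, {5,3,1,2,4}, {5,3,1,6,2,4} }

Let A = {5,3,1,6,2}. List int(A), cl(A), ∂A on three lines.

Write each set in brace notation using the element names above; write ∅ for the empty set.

interior: largest open inside A is {1,2} (from ∅, {1,2})
cl via duality: int({4}) = ∅, so X∖∅ = {5,3,1,6,2,4}
cl∖int = {5,3,6,4}

int(A) = {1,2}
cl(A)  = {5,3,1,6,2,4}
∂A     = {5,3,6,4}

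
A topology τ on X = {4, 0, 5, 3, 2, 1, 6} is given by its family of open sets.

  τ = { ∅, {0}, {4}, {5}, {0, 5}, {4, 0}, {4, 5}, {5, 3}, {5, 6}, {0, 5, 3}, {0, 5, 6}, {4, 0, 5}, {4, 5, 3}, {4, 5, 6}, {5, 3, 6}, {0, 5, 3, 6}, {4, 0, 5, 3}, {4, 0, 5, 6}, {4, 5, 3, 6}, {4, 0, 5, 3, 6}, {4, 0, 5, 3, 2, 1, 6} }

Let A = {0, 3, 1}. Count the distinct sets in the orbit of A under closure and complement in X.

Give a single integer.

complement {4, 5, 2, 6}; its interior {4, 5, 6}; cl(A) = X∖{4, 5, 6} = {0, 3, 2, 1}
With k = closure, c = complement:
  1. A     = {0, 3, 1}
  2. kA    = {0, 3, 2, 1}
  3. cA    = {4, 5, 2, 6}
  4. ckA   = {4, 5, 6}
  5. kcA   = {4, 5, 3, 2, 1, 6}
  6. ckcA  = {0}
  7. kckcA = {0, 2, 1}
  8. ckckcA = {4, 5, 3, 6}
k, c of each give nothing new

8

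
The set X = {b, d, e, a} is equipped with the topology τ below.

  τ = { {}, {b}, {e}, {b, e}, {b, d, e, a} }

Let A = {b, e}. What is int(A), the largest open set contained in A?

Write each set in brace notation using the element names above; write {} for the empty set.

{b, e}

interior: largest open inside A is {b, e} (from {}, {e}, {b}, {b, e})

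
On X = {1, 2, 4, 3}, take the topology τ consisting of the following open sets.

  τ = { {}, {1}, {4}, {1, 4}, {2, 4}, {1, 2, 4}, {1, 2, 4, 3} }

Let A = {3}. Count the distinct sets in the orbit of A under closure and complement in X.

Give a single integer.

4

cl via duality: int({1, 2, 4}) = {1, 2, 4}, so X∖{1, 2, 4} = {3}
Write k for closure, c for complement:
  1. A     = {3}
  2. cA    = {1, 2, 4}
  3. kcA   = {1, 2, 4, 3}
  4. ckcA  = {}
applying k or c yields no new set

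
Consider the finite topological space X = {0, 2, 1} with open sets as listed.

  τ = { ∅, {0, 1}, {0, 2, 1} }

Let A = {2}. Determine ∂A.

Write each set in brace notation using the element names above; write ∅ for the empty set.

{2}

U open, U⊆A: ∅. int(A) = ⋃ = ∅
X∖A={0, 1}, int(X∖A)={0, 1}, hence cl(A)={2}
∂A: remove int from cl → {2}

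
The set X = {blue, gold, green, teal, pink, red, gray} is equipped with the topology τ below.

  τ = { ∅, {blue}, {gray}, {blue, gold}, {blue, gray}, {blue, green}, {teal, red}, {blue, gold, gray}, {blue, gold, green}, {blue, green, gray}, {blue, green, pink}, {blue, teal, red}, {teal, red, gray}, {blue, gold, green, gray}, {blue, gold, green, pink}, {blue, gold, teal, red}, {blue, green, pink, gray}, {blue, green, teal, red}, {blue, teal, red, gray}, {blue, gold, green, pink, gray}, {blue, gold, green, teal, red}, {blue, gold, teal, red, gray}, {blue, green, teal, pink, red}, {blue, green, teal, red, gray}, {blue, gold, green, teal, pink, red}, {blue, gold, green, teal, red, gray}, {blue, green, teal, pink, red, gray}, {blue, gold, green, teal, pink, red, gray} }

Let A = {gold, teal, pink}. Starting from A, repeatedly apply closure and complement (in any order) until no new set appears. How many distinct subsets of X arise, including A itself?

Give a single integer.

8

X∖A={blue, green, red, gray}, int(X∖A)={blue, green, gray}, hence cl(A)={gold, teal, pink, red}
Orbit (k=closure, c=complement):
  1. A     = {gold, teal, pink}
  2. kA    = {gold, teal, pink, red}
  3. cA    = {blue, green, red, gray}
  4. ckA   = {blue, green, gray}
  5. kcA   = {blue, gold, green, teal, pink, red, gray}
  6. kckA  = {blue, gold, green, pink, gray}
  7. ckcA  = ∅
  8. ckckA = {teal, red}
(closed under both — stop)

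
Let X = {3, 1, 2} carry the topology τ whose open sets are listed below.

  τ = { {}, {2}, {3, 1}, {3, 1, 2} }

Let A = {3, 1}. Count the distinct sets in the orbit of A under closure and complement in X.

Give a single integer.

cl via duality: int({2}) = {2}, so X∖{2} = {3, 1}
Write k for closure, c for complement:
  1. A     = {3, 1}
  2. cA    = {2}
applying k or c yields no new set

2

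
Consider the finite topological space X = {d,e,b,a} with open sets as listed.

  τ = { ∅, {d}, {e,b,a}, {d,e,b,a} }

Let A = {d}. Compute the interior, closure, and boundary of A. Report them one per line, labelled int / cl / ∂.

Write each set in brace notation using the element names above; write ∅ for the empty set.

open subsets of A: ∅, {d}; so int(A) = {d}
closure: X∖int(X∖A) = X∖{e,b,a} = {d}
∂A = {d} minus {d} = ∅

int(A) = {d}
cl(A)  = {d}
∂A     = ∅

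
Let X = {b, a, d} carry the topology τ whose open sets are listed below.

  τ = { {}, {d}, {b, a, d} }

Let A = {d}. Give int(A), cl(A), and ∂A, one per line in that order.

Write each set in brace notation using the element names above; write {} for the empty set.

int(A) = {d}
cl(A)  = {b, a, d}
∂A     = {b, a}

U open, U⊆A: {}, {d}. int(A) = ⋃ = {d}
X∖A={b, a}, int(X∖A)={}, hence cl(A)={b, a, d}
∂A: remove int from cl → {b, a}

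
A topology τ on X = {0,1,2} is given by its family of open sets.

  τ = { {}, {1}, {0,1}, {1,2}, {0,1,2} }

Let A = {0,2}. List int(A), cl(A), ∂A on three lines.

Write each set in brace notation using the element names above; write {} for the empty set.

U open, U⊆A: {}. int(A) = ⋃ = {}
X∖A={1}, int(X∖A)={1}, hence cl(A)={0,2}
∂A: remove int from cl → {0,2}

int(A) = {}
cl(A)  = {0,2}
∂A     = {0,2}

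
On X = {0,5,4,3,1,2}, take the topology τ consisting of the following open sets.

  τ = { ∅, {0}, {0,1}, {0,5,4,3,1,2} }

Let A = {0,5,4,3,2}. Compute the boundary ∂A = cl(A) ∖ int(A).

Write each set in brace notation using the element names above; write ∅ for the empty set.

opens ⊆ A: ∅, {0}; union → int = {0}
complement {1}; its interior ∅; cl(A) = X∖∅ = {0,5,4,3,1,2}
boundary = {0,5,4,3,1,2} ∖ {0} = {5,4,3,1,2}

{5,4,3,1,2}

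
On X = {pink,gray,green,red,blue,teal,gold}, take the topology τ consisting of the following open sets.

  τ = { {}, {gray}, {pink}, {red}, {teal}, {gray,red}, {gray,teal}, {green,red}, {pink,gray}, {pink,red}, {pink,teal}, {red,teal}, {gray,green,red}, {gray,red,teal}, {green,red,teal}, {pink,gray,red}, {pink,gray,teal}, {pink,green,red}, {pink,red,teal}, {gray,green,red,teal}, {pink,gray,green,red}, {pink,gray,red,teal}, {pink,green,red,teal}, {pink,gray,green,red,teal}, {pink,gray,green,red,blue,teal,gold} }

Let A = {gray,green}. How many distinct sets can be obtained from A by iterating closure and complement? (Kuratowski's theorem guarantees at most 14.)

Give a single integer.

X∖A={pink,red,blue,teal,gold}, int(X∖A)={pink,red,teal}, hence cl(A)={gray,green,blue,gold}
Orbit (k=closure, c=complement):
  1. A     = {gray,green}
  2. kA    = {gray,green,blue,gold}
  3. cA    = {pink,red,blue,teal,gold}
  4. ckA   = {pink,red,teal}
  5. kcA   = {pink,green,red,blue,teal,gold}
  6. ckcA  = {gray}
  7. kckcA = {gray,blue,gold}
  8. ckckcA = {pink,green,red,teal}
(closed under both — stop)

8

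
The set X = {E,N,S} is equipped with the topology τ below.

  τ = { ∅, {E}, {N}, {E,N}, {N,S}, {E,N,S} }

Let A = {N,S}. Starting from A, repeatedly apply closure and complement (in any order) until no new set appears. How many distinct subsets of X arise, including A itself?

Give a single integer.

2

cl via duality: int({E}) = {E}, so X∖{E} = {N,S}
Write k for closure, c for complement:
  1. A     = {N,S}
  2. cA    = {E}
applying k or c yields no new set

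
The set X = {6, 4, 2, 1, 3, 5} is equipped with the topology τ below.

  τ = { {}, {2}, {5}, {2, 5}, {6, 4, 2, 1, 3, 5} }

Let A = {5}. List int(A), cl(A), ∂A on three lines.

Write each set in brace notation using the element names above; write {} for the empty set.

int(A) = {5}
cl(A)  = {6, 4, 1, 3, 5}
∂A     = {6, 4, 1, 3}

interior: largest open inside A is {5} (from {}, {5})
cl via duality: int({6, 4, 2, 1, 3}) = {2}, so X∖{2} = {6, 4, 1, 3, 5}
cl∖int = {6, 4, 1, 3}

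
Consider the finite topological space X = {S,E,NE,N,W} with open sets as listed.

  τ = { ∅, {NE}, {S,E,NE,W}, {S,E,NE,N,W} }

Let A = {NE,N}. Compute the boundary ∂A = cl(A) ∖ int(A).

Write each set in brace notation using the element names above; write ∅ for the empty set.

open subsets of A: ∅, {NE}; so int(A) = {NE}
closure: X∖int(X∖A) = X∖∅ = {S,E,NE,N,W}
∂A = {S,E,NE,N,W} minus {NE} = {S,E,N,W}

{S,E,N,W}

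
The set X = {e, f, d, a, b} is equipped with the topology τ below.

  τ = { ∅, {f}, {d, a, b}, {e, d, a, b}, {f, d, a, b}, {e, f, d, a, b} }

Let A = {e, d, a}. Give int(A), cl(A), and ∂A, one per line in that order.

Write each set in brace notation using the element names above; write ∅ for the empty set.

interior: largest open inside A is ∅ (from ∅)
cl via duality: int({f, b}) = {f}, so X∖{f} = {e, d, a, b}
cl∖int = {e, d, a, b}

int(A) = ∅
cl(A)  = {e, d, a, b}
∂A     = {e, d, a, b}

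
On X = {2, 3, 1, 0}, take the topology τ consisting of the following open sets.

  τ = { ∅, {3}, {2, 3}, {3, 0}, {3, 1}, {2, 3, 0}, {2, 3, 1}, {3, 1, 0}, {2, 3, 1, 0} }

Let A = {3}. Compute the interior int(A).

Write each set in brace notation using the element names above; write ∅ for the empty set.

{3}

opens ⊆ A: ∅, {3}; union → int = {3}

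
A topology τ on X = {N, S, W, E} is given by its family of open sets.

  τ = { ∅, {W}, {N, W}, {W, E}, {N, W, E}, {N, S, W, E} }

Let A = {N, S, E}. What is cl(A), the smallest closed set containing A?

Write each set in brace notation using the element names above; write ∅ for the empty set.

cl via duality: int({W}) = {W}, so X∖{W} = {N, S, E}

{N, S, E}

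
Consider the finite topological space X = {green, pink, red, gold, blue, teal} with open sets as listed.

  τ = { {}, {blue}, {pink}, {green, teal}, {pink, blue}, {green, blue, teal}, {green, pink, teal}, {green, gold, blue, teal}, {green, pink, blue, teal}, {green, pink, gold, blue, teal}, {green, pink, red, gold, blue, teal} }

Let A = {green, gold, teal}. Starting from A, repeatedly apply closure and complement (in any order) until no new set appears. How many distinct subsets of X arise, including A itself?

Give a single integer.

6

closure: X∖int(X∖A) = X∖{pink, blue} = {green, red, gold, teal}
Let k=closure and c=complement:
  1. A     = {green, gold, teal}
  2. kA    = {green, red, gold, teal}
  3. cA    = {pink, red, blue}
  4. ckA   = {pink, blue}
  5. kcA   = {pink, red, gold, blue}
  6. ckcA  = {green, teal}
— saturated at 6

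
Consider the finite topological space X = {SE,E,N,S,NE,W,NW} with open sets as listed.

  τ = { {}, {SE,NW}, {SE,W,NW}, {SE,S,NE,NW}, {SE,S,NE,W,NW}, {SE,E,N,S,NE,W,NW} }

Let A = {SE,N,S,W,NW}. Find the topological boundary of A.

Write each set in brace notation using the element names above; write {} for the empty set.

open subsets of A: {}, {SE,NW}, {SE,W,NW}; so int(A) = {SE,W,NW}
closure: X∖int(X∖A) = X∖{} = {SE,E,N,S,NE,W,NW}
∂A = {SE,E,N,S,NE,W,NW} minus {SE,W,NW} = {E,N,S,NE}

{E,N,S,NE}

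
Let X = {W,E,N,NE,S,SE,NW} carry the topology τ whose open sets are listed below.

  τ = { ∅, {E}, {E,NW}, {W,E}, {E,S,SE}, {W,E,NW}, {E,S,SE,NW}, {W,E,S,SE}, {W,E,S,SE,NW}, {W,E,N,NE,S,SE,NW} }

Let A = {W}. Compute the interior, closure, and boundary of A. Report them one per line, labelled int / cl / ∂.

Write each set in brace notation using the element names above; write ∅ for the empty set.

interior: largest open inside A is ∅ (from ∅)
cl via duality: int({E,N,NE,S,SE,NW}) = {E,S,SE,NW}, so X∖{E,S,SE,NW} = {W,N,NE}
cl∖int = {W,N,NE}

int(A) = ∅
cl(A)  = {W,N,NE}
∂A     = {W,N,NE}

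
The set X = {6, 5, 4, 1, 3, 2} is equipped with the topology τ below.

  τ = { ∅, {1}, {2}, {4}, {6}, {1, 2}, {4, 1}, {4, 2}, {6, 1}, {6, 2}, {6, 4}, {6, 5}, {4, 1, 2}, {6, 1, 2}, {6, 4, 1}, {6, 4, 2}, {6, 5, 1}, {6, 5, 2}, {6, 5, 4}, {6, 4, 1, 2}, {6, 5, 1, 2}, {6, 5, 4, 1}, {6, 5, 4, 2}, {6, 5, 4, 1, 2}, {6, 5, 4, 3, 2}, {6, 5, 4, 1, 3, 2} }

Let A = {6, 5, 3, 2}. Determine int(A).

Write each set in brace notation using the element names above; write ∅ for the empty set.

{6, 5, 2}

U open, U⊆A: ∅, {6}, {2}, {6, 5}, {6, 2}, {6, 5, 2}. int(A) = ⋃ = {6, 5, 2}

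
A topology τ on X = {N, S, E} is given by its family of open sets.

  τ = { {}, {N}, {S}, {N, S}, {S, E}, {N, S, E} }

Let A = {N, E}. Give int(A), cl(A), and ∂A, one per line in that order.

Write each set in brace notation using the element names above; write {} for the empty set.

int(A) = {N}
cl(A)  = {N, E}
∂A     = {E}

U open, U⊆A: {}, {N}. int(A) = ⋃ = {N}
X∖A={S}, int(X∖A)={S}, hence cl(A)={N, E}
∂A: remove int from cl → {E}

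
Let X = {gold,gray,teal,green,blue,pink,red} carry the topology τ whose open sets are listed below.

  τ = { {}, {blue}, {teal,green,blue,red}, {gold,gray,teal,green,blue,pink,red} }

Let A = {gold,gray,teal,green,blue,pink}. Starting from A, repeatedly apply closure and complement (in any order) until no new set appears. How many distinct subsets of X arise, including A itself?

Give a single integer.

complement {red}; its interior {}; cl(A) = X∖{} = {gold,gray,teal,green,blue,pink,red}
With k = closure, c = complement:
  1. A     = {gold,gray,teal,green,blue,pink}
  2. kA    = {gold,gray,teal,green,blue,pink,red}
  3. cA    = {red}
  4. ckA   = {}
  5. kcA   = {gold,gray,teal,green,pink,red}
  6. ckcA  = {blue}
k, c of each give nothing new

6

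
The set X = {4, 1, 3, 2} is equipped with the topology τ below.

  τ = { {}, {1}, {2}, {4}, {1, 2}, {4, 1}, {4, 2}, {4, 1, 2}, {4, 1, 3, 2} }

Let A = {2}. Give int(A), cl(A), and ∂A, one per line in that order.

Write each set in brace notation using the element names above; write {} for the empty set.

interior: largest open inside A is {2} (from {}, {2})
cl via duality: int({4, 1, 3}) = {4, 1}, so X∖{4, 1} = {3, 2}
cl∖int = {3}

int(A) = {2}
cl(A)  = {3, 2}
∂A     = {3}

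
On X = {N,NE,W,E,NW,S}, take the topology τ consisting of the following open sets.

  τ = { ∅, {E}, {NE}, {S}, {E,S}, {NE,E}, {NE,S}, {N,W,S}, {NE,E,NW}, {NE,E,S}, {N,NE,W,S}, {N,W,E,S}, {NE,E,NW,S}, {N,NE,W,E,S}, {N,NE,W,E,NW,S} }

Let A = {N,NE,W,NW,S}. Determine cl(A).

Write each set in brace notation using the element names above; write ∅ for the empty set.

{N,NE,W,NW,S}

cl via duality: int({E}) = {E}, so X∖{E} = {N,NE,W,NW,S}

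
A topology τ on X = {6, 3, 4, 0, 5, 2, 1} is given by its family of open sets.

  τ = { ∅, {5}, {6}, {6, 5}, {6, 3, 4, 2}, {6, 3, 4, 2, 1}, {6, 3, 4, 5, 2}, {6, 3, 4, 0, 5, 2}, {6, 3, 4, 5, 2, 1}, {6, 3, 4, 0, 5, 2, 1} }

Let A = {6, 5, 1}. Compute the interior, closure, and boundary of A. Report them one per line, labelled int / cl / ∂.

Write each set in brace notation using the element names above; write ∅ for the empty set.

int(A) = {6, 5}
cl(A)  = {6, 3, 4, 0, 5, 2, 1}
∂A     = {3, 4, 0, 2, 1}

U open, U⊆A: ∅, {6}, {5}, {6, 5}. int(A) = ⋃ = {6, 5}
X∖A={3, 4, 0, 2}, int(X∖A)=∅, hence cl(A)={6, 3, 4, 0, 5, 2, 1}
∂A: remove int from cl → {3, 4, 0, 2, 1}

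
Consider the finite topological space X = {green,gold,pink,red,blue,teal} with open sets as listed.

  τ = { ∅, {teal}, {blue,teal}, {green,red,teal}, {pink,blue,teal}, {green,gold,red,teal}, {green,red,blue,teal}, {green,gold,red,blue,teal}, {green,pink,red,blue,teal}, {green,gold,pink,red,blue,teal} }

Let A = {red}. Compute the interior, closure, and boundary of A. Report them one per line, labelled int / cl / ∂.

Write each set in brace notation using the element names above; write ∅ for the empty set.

U open, U⊆A: ∅. int(A) = ⋃ = ∅
X∖A={green,gold,pink,blue,teal}, int(X∖A)={pink,blue,teal}, hence cl(A)={green,gold,red}
∂A: remove int from cl → {green,gold,red}

int(A) = ∅
cl(A)  = {green,gold,red}
∂A     = {green,gold,red}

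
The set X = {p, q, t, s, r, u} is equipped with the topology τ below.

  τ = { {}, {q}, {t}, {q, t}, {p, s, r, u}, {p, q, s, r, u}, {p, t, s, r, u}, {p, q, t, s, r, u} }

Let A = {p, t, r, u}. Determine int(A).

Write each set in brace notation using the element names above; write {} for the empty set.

open subsets of A: {}, {t}; so int(A) = {t}

{t}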